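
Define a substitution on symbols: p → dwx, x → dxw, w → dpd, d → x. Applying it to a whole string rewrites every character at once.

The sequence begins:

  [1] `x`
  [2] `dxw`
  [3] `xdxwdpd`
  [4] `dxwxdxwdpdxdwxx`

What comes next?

Rewriting the 15 symbols of dxwxdxwdpdxdwxx one by one yields x dxw dpd dxw x dxw dpd x dwx x dxw x dpd dxw dxw; concatenated:

xdxwdpddxwxdxwdpdxdwxxdxwxdpddxwdxw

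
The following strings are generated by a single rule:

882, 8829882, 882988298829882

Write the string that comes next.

Every step duplicates the string with '9' between the halves.
Doubling 882988298829882 with '9' between the halves:

8829882988298829882988298829882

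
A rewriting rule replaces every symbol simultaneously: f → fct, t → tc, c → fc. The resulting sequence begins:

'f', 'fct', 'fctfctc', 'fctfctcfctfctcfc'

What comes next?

Rewriting the 16 symbols of fctfctcfctfctcfc one by one yields fct fc tc fct fc tc fc fct fc tc fct fc tc fc fct fc; concatenated:

fctfctcfctfctcfcfctfctcfctfctcfcfctfc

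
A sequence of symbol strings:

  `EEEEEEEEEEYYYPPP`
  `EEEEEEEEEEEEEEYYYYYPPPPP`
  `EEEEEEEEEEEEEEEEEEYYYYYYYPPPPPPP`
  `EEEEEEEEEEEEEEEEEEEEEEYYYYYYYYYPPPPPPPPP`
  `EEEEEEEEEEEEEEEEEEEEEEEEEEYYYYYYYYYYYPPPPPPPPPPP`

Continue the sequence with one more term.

EEEEEEEEEEEEEEEEEEEEEEEEEEEEEEYYYYYYYYYYYYYPPPPPPPPPPPPP

Reading off run lengths: E runs 10, 14, 18, 22, 26; Y runs 3, 5, 7, 9, 11; P runs 3, 5, 7, 9, 11 — each is linear in n, where the shown terms are n = 2, 3, 4, 5, 6.
For the next term, n = 7, so the run lengths are 30, 13, 13.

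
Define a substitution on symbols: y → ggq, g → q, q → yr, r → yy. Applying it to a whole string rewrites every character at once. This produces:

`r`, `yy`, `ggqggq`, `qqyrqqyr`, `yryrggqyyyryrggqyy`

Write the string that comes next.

ggqyyggqyyqqyrggqggqggqyyggqyyqqyrggqggq

φ(yryrggqyyyryrggqyy) expands symbol-by-symbol to ggq yy ggq yy q q yr ggq ggq ggq yy ggq yy q q yr ggq ggq; joining the 18 pieces gives the next term.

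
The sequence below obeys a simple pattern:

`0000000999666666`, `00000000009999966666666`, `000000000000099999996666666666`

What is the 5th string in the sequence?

Reading off run lengths: 0 runs 7, 10, 13; 9 runs 3, 5, 7; 6 runs 6, 8, 10 — each is linear in n, where the shown terms are n = 2, 3, 4.
For term 5, n = 6, so the run lengths are 19, 11, 14.

00000000000000000009999999999966666666666666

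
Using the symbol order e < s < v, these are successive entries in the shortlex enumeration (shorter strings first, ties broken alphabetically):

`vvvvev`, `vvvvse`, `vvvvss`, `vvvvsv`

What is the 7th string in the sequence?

Advancing 3 positions from vvvvsv through vvvvsv → vvvvve → vvvvvs reaches term 7.

vvvvvv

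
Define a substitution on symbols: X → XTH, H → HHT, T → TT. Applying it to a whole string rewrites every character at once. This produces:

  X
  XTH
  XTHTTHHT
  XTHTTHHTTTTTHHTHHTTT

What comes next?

Rewriting the 20 symbols of XTHTTHHTTTTTHHTHHTTT one by one yields XTH TT HHT TT TT HHT HHT TT TT TT TT TT HHT HHT TT HHT HHT TT TT TT; concatenated:

XTHTTHHTTTTTHHTHHTTTTTTTTTTTHHTHHTTTHHTHHTTTTTTT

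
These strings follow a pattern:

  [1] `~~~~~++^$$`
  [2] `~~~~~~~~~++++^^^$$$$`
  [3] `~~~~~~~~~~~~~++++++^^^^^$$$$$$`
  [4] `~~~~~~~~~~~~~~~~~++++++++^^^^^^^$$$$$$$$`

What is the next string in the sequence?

~~~~~~~~~~~~~~~~~~~~~++++++++++^^^^^^^^^$$$$$$$$$$

Reading off run lengths: ~ runs 5, 9, 13, 17; + runs 2, 4, 6, 8; ^ runs 1, 3, 5, 7; $ runs 2, 4, 6, 8 — each is linear in n (n = 1, 2, …).
At n = 5 the blocks have lengths 21, 10, 9, 10.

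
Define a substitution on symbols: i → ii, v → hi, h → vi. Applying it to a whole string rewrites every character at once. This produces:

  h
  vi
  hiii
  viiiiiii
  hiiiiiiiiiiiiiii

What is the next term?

viiiiiiiiiiiiiiiiiiiiiiiiiiiiiii

Replace each of the 16 characters of hiiiiiiiiiiiiiii in place — vi ii ii ii ii ii ii ii ii ii ii ii ii ii ii ii — and concatenate.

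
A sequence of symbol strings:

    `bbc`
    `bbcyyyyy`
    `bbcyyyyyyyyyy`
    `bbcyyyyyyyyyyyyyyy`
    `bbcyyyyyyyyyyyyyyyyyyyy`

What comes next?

Each term is the previous one with yyyyy appended.
So the next term is bbcyyyyyyyyyyyyyyyyyyyy·yyyyy.

bbcyyyyyyyyyyyyyyyyyyyyyyyyy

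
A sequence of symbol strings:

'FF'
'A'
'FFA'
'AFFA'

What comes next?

This is a Fibonacci-style word recurrence s(k) = s(k−2)·s(k−1): e.g. FF·A = FFA.
So term 5 is FFA·AFFA.

FFAAFFA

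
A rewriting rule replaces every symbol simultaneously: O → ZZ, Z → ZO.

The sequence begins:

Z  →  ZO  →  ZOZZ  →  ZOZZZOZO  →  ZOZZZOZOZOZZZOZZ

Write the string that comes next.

φ(ZOZZZOZOZOZZZOZZ) expands symbol-by-symbol to ZO ZZ ZO ZO ZO ZZ ZO ZZ ZO ZZ ZO ZO ZO ZZ ZO ZO; joining the 16 pieces gives the next term.

ZOZZZOZOZOZZZOZZZOZZZOZOZOZZZOZO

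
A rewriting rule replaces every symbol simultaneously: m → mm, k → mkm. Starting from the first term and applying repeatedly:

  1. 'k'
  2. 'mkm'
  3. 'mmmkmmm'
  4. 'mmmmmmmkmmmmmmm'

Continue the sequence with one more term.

mmmmmmmmmmmmmmmkmmmmmmmmmmmmmmm

Replace each of the 15 characters of mmmmmmmkmmmmmmm in place — mm mm mm mm mm mm mm mkm mm mm mm mm mm mm mm — and concatenate.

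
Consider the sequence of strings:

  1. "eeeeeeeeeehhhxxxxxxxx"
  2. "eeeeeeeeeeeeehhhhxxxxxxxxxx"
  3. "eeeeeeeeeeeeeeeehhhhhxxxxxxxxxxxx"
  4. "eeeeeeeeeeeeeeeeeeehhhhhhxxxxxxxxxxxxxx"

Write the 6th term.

eeeeeeeeeeeeeeeeeeeeeeeeehhhhhhhhxxxxxxxxxxxxxxxxxx

Term n consists of 3n+1 e's, followed by n h's, followed by 2n+2 x's, where the shown terms are n = 3, 4, 5, 6.
At n = 8 the blocks have lengths 25, 8, 18.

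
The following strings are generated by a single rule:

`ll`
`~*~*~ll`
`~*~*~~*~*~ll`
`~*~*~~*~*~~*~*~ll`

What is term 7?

Each term is the previous one with ~*~*~ prepended.
From ~*~*~~*~*~~*~*~ll, 3 further steps: ~*~*~~*~*~~*~*~ll → ~*~*~~*~*~~*~*~~*~*~ll → ~*~*~~*~*~~*~*~~*~*~~*~*~ll → (answer).

~*~*~~*~*~~*~*~~*~*~~*~*~~*~*~ll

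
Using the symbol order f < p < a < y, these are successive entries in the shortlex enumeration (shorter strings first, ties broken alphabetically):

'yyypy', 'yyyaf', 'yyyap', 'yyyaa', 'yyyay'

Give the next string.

Treat yyyay as a base-4 numeral over the given alphabet and add one, carrying through any trailing y's.

yyyyf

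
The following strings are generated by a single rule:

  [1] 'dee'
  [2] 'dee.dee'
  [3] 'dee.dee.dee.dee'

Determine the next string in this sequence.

dee.dee.dee.dee.dee.dee.dee.dee

s(k+1) = s(k)·.·s(k) — each term doubles the last with '.' between the halves.
One more doubling of dee.dee.dee.dee gives the answer.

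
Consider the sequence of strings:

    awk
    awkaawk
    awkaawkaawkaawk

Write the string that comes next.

Each string is two copies of the previous one joined by 'a'.
So the next term is two copies of awkaawkaawkaawk with 'a' between the halves.

awkaawkaawkaawkaawkaawkaawkaawk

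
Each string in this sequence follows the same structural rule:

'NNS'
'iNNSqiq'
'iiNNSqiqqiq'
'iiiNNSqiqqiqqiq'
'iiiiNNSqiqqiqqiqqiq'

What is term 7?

iiiiiiNNSqiqqiqqiqqiqqiqqiq

Every step adds i to the front and qiq to the end of the previous string.
From iiiiNNSqiqqiqqiqqiq, 2 further steps: iiiiNNSqiqqiqqiqqiq → iiiiiNNSqiqqiqqiqqiqqiq → (answer).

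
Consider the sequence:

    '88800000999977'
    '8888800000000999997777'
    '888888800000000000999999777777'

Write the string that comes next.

Term n consists of 2n+1 8's, followed by 3n+2 0's, followed by n+3 9's, followed by 2n 7's (n = 1, 2, …).
Setting n = 4 gives 9, 14, 7, 8 characters in each block.

88888888800000000000000999999977777777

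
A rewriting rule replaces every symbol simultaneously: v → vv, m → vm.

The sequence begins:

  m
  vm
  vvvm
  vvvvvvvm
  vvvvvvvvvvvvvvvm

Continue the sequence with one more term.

vvvvvvvvvvvvvvvvvvvvvvvvvvvvvvvm

Replace each of the 16 characters of vvvvvvvvvvvvvvvm in place — vv vv vv vv vv vv vv vv vv vv vv vv vv vv vv vm — and concatenate.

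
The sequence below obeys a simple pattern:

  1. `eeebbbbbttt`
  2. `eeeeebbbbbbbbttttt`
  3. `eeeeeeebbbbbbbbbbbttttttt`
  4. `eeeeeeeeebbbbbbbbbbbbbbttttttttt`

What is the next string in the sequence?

The n-th term is 2n+1 e's then 3n+2 b's then 2n+1 t's (n = 1, 2, …).
For the next term, n = 5, so the run lengths are 11, 17, 11.

eeeeeeeeeeebbbbbbbbbbbbbbbbbttttttttttt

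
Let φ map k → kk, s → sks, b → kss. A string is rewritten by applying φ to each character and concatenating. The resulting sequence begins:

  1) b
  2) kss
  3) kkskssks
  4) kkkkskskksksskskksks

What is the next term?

Replace each of the 20 characters of kkkkskskksksskskksks in place — kk kk kk kk sks kk sks kk kk sks kk sks sks kk sks kk kk sks kk sks — and concatenate.

kkkkkkkkskskkskskkkkskskksksskskkskskkkkskskksks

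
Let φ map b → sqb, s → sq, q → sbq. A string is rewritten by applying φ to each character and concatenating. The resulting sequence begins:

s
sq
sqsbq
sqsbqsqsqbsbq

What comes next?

sqsbqsqsqbsbqsqsbqsqsbqsqbsqsqbsbq

Applying the rule to each of the 13 symbols of sqsbqsqsqbsbq gives the pieces sq sbq sq sqb sbq sq sbq sq sbq sqb sq sqb sbq, which concatenate to the answer.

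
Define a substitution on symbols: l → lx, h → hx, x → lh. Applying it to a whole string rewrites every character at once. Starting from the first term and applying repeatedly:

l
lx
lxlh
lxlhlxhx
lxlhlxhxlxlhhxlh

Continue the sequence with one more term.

lxlhlxhxlxlhhxlhlxlhlxhxhxlhlxhx

Replace each of the 16 characters of lxlhlxhxlxlhhxlh in place — lx lh lx hx lx lh hx lh lx lh lx hx hx lh lx hx — and concatenate.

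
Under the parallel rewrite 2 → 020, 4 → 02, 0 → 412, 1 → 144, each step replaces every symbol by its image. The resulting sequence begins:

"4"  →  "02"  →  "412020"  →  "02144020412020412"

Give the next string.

Rewriting the 17 symbols of 02144020412020412 one by one yields 412 020 144 02 02 412 020 412 02 144 020 412 020 412 02 144 020; concatenated:

41202014402024120204120214402041202041202144020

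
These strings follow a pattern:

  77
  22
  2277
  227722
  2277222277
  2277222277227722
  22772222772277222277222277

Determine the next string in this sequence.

From term 3 onward, concatenate the last term with the second-to-last: 22·77 = 2277, 2277·22 = 227722, …
The next term joins 22772222772277222277222277 and 2277222277227722.

227722227722772222772222772277222277227722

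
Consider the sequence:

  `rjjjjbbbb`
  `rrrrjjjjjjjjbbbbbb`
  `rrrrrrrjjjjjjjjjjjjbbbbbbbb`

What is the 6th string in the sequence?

rrrrrrrrrrrrrrrrjjjjjjjjjjjjjjjjjjjjjjjjbbbbbbbbbbbbbb

Term n consists of 3n-2 r's, followed by 4n j's, followed by 2n+2 b's (n = 1, 2, …).
For term 6, n = 6, so the run lengths are 16, 24, 14.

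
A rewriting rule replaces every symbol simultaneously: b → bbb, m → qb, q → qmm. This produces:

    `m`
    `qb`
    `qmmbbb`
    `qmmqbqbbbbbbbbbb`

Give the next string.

Rewriting the 16 symbols of qmmqbqbbbbbbbbbb one by one yields qmm qb qb qmm bbb qmm bbb bbb bbb bbb bbb bbb bbb bbb bbb bbb; concatenated:

qmmqbqbqmmbbbqmmbbbbbbbbbbbbbbbbbbbbbbbbbbbbbb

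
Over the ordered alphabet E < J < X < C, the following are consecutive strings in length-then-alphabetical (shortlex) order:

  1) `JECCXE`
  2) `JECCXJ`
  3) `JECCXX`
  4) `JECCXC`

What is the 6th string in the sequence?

JECCCJ

Continuing the enumeration 2 steps past JECCXC: JECCXC → JECCCE → (answer).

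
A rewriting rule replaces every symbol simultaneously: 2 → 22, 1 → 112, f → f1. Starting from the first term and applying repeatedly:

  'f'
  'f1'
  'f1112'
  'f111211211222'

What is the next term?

f11121121122211211222112112222222

φ(f111211211222) expands symbol-by-symbol to f1 112 112 112 22 112 112 22 112 112 22 22 22; joining the 13 pieces gives the next term.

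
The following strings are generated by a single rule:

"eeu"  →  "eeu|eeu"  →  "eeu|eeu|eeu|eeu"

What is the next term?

eeu|eeu|eeu|eeu|eeu|eeu|eeu|eeu

s(k+1) = s(k)·|·s(k) — each term doubles the last with '|' between the halves.
So the next term is two copies of eeu|eeu|eeu|eeu with '|' between the halves.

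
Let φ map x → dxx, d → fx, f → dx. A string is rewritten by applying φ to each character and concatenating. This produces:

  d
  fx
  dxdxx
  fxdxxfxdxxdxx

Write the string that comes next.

dxdxxfxdxxdxxdxdxxfxdxxdxxfxdxxdxx

φ(fxdxxfxdxxdxx) expands symbol-by-symbol to dx dxx fx dxx dxx dx dxx fx dxx dxx fx dxx dxx; joining the 13 pieces gives the next term.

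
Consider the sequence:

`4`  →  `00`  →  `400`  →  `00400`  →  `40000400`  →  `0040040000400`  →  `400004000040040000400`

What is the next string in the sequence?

0040040000400400004000040040000400

From term 3 onward, concatenate the second-to-last term with the last: 4·00 = 400, 00·400 = 00400, …
Continuing: 0040040000400 · 400004000040040000400 gives term 8.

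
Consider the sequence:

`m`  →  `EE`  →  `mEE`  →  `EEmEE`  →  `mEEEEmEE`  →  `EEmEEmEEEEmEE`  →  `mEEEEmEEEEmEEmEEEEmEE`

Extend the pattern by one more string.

EEmEEmEEEEmEEmEEEEmEEEEmEEmEEEEmEE

This is a Fibonacci-style word recurrence s(k) = s(k−2)·s(k−1): e.g. m·EE = mEE.
So term 8 is EEmEEmEEEEmEE·mEEEEmEEEEmEEmEEEEmEE.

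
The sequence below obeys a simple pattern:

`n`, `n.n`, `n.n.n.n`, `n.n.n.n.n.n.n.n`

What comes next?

Every step duplicates the string with '.' between the halves.
So the next term is two copies of n.n.n.n.n.n.n.n with '.' between the halves.

n.n.n.n.n.n.n.n.n.n.n.n.n.n.n.n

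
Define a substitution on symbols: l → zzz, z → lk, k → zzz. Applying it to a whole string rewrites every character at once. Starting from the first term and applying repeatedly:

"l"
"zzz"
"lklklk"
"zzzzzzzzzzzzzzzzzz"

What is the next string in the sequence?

Rewriting the 18 symbols of zzzzzzzzzzzzzzzzzz one by one yields lk lk lk lk lk lk lk lk lk lk lk lk lk lk lk lk lk lk; concatenated:

lklklklklklklklklklklklklklklklklklk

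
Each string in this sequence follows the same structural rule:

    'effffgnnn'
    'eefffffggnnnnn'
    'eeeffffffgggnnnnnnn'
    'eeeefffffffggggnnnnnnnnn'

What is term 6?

Reading off run lengths: e runs 1, 2, 3, 4; f runs 4, 5, 6, 7; g runs 1, 2, 3, 4; n runs 3, 5, 7, 9 — each is linear in n (n = 1, 2, …).
At n = 6 the blocks have lengths 6, 9, 6, 13.

eeeeeefffffffffggggggnnnnnnnnnnnnn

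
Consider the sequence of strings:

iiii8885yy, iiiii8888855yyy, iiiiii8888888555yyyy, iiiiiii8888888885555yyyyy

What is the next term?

Reading off run lengths: i runs 4, 5, 6, 7; 8 runs 3, 5, 7, 9; 5 runs 1, 2, 3, 4; y runs 2, 3, 4, 5 — each is linear in n, where the shown terms are n = 2, 3, 4, 5.
For the next term, n = 6, so the run lengths are 8, 11, 5, 6.

iiiiiiii8888888888855555yyyyyy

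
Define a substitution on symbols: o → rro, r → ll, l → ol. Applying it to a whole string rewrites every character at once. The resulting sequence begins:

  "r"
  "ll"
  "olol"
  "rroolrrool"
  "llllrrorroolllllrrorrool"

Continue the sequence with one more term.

ololololllllrrollllrrorroolololololllllrrollllrrorrool

Replace each of the 24 characters of llllrrorroolllllrrorrool in place — ol ol ol ol ll ll rro ll ll rro rro ol ol ol ol ol ll ll rro ll ll rro rro ol — and concatenate.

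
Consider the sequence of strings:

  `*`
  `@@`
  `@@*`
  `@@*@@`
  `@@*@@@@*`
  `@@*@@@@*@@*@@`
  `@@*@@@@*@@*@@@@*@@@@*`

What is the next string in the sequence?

Each term (from the third on) is the previous term followed by the one before it: term 3 = @@·* = @@*.
So term 8 is @@*@@@@*@@*@@@@*@@@@*·@@*@@@@*@@*@@.

@@*@@@@*@@*@@@@*@@@@*@@*@@@@*@@*@@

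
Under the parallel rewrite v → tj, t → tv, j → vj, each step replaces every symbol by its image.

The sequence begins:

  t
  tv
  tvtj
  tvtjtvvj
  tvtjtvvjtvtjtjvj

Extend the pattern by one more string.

tvtjtvvjtvtjtjvjtvtjtvvjtvvjtjvj

Replace each of the 16 characters of tvtjtvvjtvtjtjvj in place — tv tj tv vj tv tj tj vj tv tj tv vj tv vj tj vj — and concatenate.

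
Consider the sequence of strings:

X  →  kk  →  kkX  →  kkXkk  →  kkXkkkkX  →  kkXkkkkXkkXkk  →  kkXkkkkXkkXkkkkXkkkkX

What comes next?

kkXkkkkXkkXkkkkXkkkkXkkXkkkkXkkXkk

This is a Fibonacci-style word recurrence s(k) = s(k−1)·s(k−2): e.g. kk·X = kkX.
The next term joins kkXkkkkXkkXkkkkXkkkkX and kkXkkkkXkkXkk.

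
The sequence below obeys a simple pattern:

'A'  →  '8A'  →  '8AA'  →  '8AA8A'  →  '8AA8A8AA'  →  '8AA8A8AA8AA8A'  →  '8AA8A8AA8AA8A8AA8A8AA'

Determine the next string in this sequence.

Each term (from the third on) is the previous term followed by the one before it: term 3 = 8A·A = 8AA.
The next term joins 8AA8A8AA8AA8A8AA8A8AA and 8AA8A8AA8AA8A.

8AA8A8AA8AA8A8AA8A8AA8AA8A8AA8AA8A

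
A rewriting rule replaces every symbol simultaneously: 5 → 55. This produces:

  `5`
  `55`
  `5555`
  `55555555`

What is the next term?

5555555555555555

Expanding 55555555: 5→55, 5→55, 5→55, 5→55, 5→55, 5→55, 5→55, 5→55. Concatenated: 55 55 55 55 55 55 55 55.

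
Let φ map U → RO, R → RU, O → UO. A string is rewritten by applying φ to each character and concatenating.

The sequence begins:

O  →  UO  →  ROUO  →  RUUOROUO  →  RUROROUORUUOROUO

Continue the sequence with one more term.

Replace each of the 16 characters of RUROROUORUUOROUO in place — RU RO RU UO RU UO RO UO RU RO RO UO RU UO RO UO — and concatenate.

RURORUUORUUOROUORUROROUORUUOROUO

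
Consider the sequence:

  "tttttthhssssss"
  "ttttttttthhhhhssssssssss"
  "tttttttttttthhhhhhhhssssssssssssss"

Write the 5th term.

The n-th term is 3n+3 t's then 3n-1 h's then 4n+2 s's (n = 1, 2, …).
For term 5, n = 5, so the run lengths are 18, 14, 22.

tttttttttttttttttthhhhhhhhhhhhhhssssssssssssssssssssss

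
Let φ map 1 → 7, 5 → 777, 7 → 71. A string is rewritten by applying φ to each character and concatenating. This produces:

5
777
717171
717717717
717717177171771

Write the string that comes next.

Rewriting the 15 symbols of 717717177171771 one by one yields 71 7 71 71 7 71 7 71 71 7 71 7 71 71 7; concatenated:

717717177177171771771717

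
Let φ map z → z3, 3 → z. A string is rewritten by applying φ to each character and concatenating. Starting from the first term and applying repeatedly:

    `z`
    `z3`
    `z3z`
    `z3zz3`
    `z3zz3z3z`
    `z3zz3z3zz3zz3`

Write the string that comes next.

z3zz3z3zz3zz3z3zz3z3z

Replace each of the 13 characters of z3zz3z3zz3zz3 in place — z3 z z3 z3 z z3 z z3 z3 z z3 z3 z — and concatenate.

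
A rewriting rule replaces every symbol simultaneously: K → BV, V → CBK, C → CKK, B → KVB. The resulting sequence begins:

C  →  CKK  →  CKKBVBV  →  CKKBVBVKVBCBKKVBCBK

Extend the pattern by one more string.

CKKBVBVKVBCBKKVBCBKBVCBKKVBCKKKVBBVBVCBKKVBCKKKVBBV

Applying the rule to each of the 19 symbols of CKKBVBVKVBCBKKVBCBK gives the pieces CKK BV BV KVB CBK KVB CBK BV CBK KVB CKK KVB BV BV CBK KVB CKK KVB BV, which concatenate to the answer.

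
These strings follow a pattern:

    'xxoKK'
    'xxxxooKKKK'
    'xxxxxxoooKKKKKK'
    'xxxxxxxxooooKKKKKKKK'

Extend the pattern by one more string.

The n-th term is 2n x's then n o's then 2n K's (n = 1, 2, …).
At n = 5 the blocks have lengths 10, 5, 10.

xxxxxxxxxxoooooKKKKKKKKKK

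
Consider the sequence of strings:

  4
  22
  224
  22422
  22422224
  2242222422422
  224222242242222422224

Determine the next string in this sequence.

2242222422422224222242242222422422

From term 3 onward, concatenate the last term with the second-to-last: 22·4 = 224, 224·22 = 22422, …
So term 8 is 224222242242222422224·2242222422422.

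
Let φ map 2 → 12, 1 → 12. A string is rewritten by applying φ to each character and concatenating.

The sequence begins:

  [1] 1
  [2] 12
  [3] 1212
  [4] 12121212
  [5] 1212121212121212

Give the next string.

12121212121212121212121212121212

Applying the rule to each of the 16 symbols of 1212121212121212 gives the pieces 12 12 12 12 12 12 12 12 12 12 12 12 12 12 12 12, which concatenate to the answer.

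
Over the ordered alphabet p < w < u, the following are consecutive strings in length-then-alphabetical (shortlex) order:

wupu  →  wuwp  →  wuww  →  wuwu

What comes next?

wuup

Treat wuwu as a base-3 numeral over the given alphabet and add one, carrying through any trailing u's.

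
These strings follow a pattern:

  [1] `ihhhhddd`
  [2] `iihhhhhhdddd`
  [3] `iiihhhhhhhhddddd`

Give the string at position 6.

iiiiiihhhhhhhhhhhhhhdddddddd

Term n consists of n-1 i's, followed by 2n h's, followed by n+1 d's, where the shown terms are n = 2, 3, 4.
At n = 7 the blocks have lengths 6, 14, 8.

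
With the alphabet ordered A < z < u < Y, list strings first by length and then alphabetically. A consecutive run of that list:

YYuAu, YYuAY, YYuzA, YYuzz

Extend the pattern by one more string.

YYuzu

Find the rightmost character of YYuzz below Y, bump it to the next letter, and reset everything to its right to A.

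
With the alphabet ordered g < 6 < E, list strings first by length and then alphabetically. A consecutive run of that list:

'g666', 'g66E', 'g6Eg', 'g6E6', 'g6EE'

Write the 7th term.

gEg6

Stepping forward 2 times from g6EE: g6EE → gEgg, then the target.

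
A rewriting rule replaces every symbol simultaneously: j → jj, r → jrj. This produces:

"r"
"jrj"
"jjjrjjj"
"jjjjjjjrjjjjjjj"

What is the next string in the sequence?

jjjjjjjjjjjjjjjrjjjjjjjjjjjjjjj

Replace each of the 15 characters of jjjjjjjrjjjjjjj in place — jj jj jj jj jj jj jj jrj jj jj jj jj jj jj jj — and concatenate.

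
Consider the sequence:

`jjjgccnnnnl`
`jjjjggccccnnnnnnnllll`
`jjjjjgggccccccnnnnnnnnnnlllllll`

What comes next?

Reading off run lengths: j runs 3, 4, 5; g runs 1, 2, 3; c runs 2, 4, 6; n runs 4, 7, 10; l runs 1, 4, 7 — each is linear in n (n = 1, 2, …).
For the next term, n = 4, so the run lengths are 6, 4, 8, 13, 10.

jjjjjjggggccccccccnnnnnnnnnnnnnllllllllll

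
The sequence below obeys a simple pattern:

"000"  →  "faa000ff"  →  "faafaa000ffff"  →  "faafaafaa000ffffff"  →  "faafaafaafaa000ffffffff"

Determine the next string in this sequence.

Every step adds faa to the front and ff to the end of the previous string.
Applying this once more to faafaafaafaa000ffffffff:

faafaafaafaafaa000ffffffffff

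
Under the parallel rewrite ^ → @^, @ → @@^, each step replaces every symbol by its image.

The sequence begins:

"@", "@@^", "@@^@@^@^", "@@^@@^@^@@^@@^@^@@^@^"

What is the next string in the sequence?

Applying the rule to each of the 21 symbols of @@^@@^@^@@^@@^@^@@^@^ gives the pieces @@^ @@^ @^ @@^ @@^ @^ @@^ @^ @@^ @@^ @^ @@^ @@^ @^ @@^ @^ @@^ @@^ @^ @@^ @^, which concatenate to the answer.

@@^@@^@^@@^@@^@^@@^@^@@^@@^@^@@^@@^@^@@^@^@@^@@^@^@@^@^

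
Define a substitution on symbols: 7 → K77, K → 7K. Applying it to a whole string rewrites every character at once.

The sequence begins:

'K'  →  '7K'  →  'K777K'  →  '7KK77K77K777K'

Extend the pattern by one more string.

Applying the rule to each of the 13 symbols of 7KK77K77K777K gives the pieces K77 7K 7K K77 K77 7K K77 K77 7K K77 K77 K77 7K, which concatenate to the answer.

K777K7KK77K777KK77K777KK77K77K777K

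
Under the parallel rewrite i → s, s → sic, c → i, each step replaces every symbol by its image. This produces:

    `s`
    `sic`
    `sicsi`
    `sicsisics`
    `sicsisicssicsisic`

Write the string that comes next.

Rewriting the 17 symbols of sicsisicssicsisic one by one yields sic s i sic s sic s i sic sic s i sic s sic s i; concatenated:

sicsisicssicsisicsicsisicssicsi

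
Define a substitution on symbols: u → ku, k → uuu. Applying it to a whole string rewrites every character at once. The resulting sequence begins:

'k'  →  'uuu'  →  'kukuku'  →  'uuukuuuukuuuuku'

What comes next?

kukukuuuukukukukuuuukukukukuuuuku

Applying the rule to each of the 15 symbols of uuukuuuukuuuuku gives the pieces ku ku ku uuu ku ku ku ku uuu ku ku ku ku uuu ku, which concatenate to the answer.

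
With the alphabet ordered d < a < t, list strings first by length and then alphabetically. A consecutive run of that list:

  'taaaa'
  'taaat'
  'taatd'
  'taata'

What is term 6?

Continuing the enumeration 2 steps past taata: taata → taatt → (answer).

tatdd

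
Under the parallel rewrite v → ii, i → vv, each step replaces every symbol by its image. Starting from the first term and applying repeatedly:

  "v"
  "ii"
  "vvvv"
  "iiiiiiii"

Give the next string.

vvvvvvvvvvvvvvvv

Rewriting each symbol of iiiiiiii: i→vv, i→vv, i→vv, i→vv, i→vv, i→vv, i→vv, i→vv, which concatenates to vv vv vv vv vv vv vv vv.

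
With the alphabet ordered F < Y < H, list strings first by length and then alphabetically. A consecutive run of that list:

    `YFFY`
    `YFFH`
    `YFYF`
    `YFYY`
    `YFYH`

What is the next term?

YFHF

Find the rightmost character of YFYH below H, bump it to the next letter, and reset everything to its right to F.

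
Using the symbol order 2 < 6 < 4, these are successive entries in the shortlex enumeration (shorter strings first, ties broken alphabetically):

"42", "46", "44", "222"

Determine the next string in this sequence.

The successor of 222 increments the rightmost position that isn't already 4 and resets every position after it to 2.

226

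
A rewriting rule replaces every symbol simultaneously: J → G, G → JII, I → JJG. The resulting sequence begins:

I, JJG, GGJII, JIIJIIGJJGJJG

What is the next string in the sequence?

Rewriting the 13 symbols of JIIJIIGJJGJJG one by one yields G JJG JJG G JJG JJG JII G G JII G G JII; concatenated:

GJJGJJGGJJGJJGJIIGGJIIGGJII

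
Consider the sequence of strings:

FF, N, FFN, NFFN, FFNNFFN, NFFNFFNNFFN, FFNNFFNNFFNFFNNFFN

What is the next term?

NFFNFFNNFFNFFNNFFNNFFNFFNNFFN

From term 3 onward, concatenate the second-to-last term with the last: FF·N = FFN, N·FFN = NFFN, …
The next term joins NFFNFFNNFFN and FFNNFFNNFFNFFNNFFN.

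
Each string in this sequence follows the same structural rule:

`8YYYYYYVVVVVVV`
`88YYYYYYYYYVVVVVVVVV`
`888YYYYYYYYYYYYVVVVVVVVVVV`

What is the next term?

8888YYYYYYYYYYYYYYYVVVVVVVVVVVVV

The n-th term is n-1 8's then 3n Y's then 2n+3 V's, where the shown terms are n = 2, 3, 4.
For the next term, n = 5, so the run lengths are 4, 15, 13.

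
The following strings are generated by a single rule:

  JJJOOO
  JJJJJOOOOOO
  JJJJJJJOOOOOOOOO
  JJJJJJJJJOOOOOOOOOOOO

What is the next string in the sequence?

Reading off run lengths: J runs 3, 5, 7, 9; O runs 3, 6, 9, 12 — each is linear in n (n = 1, 2, …).
For the next term, n = 5, so the run lengths are 11, 15.

JJJJJJJJJJJOOOOOOOOOOOOOOO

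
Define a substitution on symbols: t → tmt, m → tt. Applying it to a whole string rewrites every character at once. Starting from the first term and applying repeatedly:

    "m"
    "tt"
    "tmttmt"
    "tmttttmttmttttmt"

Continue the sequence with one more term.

tmttttmttmttmttmttttmttmttttmttmttmttmttttmt

Applying the rule to each of the 16 symbols of tmttttmttmttttmt gives the pieces tmt tt tmt tmt tmt tmt tt tmt tmt tt tmt tmt tmt tmt tt tmt, which concatenate to the answer.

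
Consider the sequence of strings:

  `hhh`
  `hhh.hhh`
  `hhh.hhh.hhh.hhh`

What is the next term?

Each string is two copies of the previous one joined by '.'.
One more doubling of hhh.hhh.hhh.hhh gives the answer.

hhh.hhh.hhh.hhh.hhh.hhh.hhh.hhh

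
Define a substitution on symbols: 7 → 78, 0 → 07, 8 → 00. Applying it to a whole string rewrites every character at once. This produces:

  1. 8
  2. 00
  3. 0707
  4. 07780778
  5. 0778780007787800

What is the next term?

07787800780007070778780078000707

Applying the rule to each of the 16 symbols of 0778780007787800 gives the pieces 07 78 78 00 78 00 07 07 07 78 78 00 78 00 07 07, which concatenate to the answer.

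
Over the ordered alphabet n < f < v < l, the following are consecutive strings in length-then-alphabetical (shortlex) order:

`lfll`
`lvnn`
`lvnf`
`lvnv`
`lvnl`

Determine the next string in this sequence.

Find the rightmost character of lvnl below l, bump it to the next letter, and reset everything to its right to n.

lvfn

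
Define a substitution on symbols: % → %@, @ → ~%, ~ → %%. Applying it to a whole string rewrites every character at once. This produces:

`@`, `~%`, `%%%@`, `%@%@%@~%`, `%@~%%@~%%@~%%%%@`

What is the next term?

Rewriting the 16 symbols of %@~%%@~%%@~%%%%@ one by one yields %@ ~% %% %@ %@ ~% %% %@ %@ ~% %% %@ %@ %@ %@ ~%; concatenated:

%@~%%%%@%@~%%%%@%@~%%%%@%@%@%@~%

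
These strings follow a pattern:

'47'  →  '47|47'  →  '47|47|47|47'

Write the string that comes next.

Each string is two copies of the previous one joined by '|'.
Doubling 47|47|47|47 with '|' between the halves:

47|47|47|47|47|47|47|47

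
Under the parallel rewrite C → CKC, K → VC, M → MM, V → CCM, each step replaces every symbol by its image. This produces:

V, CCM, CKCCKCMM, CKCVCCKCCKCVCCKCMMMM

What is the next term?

CKCVCCKCCCMCKCCKCVCCKCCKCVCCKCCCMCKCCKCVCCKCMMMMMMMM

Applying the rule to each of the 20 symbols of CKCVCCKCCKCVCCKCMMMM gives the pieces CKC VC CKC CCM CKC CKC VC CKC CKC VC CKC CCM CKC CKC VC CKC MM MM MM MM, which concatenate to the answer.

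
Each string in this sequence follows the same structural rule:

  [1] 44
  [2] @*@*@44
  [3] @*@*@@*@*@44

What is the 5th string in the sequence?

Every step adds @*@*@ at the front: s(k+1) = @*@*@·s(k).
From @*@*@@*@*@44, 2 further steps: @*@*@@*@*@44 → @*@*@@*@*@@*@*@44 → (answer).

@*@*@@*@*@@*@*@@*@*@44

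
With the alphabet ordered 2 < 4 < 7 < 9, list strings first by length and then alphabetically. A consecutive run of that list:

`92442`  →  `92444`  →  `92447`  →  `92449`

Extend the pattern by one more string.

92472

Find the rightmost character of 92449 below 9, bump it to the next letter, and reset everything to its right to 2.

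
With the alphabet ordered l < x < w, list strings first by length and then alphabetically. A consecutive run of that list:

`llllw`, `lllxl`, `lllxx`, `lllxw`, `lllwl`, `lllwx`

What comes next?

Find the rightmost character of lllwx below w, bump it to the next letter, and reset everything to its right to l.

lllww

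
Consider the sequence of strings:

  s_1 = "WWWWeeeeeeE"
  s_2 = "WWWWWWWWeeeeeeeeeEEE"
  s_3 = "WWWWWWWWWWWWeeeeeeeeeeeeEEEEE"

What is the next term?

WWWWWWWWWWWWWWWWeeeeeeeeeeeeeeeEEEEEEE

Each string has the form W^{4n} e^{3n+3} E^{2n-1} (n = 1, 2, …).
Setting n = 4 gives 16, 15, 7 characters in each block.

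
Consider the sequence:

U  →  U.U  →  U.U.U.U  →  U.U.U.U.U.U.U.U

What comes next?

U.U.U.U.U.U.U.U.U.U.U.U.U.U.U.U

s(k+1) = s(k)·.·s(k) — each term doubles the last with '.' between the halves.
So the next term is two copies of U.U.U.U.U.U.U.U with '.' between the halves.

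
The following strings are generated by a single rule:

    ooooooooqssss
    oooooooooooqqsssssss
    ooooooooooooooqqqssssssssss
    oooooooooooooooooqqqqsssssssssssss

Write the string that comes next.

Term n consists of 3n+2 o's, followed by n-1 q's, followed by 3n-2 s's, where the shown terms are n = 2, 3, 4, 5.
At n = 6 the blocks have lengths 20, 5, 16.

ooooooooooooooooooooqqqqqssssssssssssssss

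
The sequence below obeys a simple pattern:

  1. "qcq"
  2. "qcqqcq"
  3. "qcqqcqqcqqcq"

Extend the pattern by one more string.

s(k+1) = s(k)·s(k) — each term doubles the last.
Doubling qcqqcqqcqqcq:

qcqqcqqcqqcqqcqqcqqcqqcq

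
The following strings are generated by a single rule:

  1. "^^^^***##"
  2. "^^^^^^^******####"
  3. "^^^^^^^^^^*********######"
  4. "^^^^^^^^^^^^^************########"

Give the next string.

^^^^^^^^^^^^^^^^***************##########

Each string has the form ^^{3n+1} *^{3n} #^{2n} (n = 1, 2, …).
At n = 5 the blocks have lengths 16, 15, 10.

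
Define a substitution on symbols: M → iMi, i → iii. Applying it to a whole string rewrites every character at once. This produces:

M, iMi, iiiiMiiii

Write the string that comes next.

Rewriting each symbol of iiiiMiiii: i→iii, i→iii, i→iii, i→iii, M→iMi, i→iii, i→iii, i→iii, i→iii, which concatenates to iii iii iii iii iMi iii iii iii iii.

iiiiiiiiiiiiiMiiiiiiiiiiiii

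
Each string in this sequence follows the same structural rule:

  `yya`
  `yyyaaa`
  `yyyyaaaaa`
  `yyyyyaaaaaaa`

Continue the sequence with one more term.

yyyyyyaaaaaaaaa

The n-th term is n+1 y's then 2n-1 a's (n = 1, 2, …).
For the next term, n = 5, so the run lengths are 6, 9.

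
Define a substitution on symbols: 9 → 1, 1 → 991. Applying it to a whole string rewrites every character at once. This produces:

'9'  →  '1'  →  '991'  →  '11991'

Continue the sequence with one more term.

Rewriting each symbol of 11991: 1→991, 1→991, 9→1, 9→1, 1→991, which concatenates to 991 991 1 1 991.

99199111991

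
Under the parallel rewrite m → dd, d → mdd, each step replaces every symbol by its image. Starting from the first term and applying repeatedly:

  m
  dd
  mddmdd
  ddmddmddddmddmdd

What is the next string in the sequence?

mddmddddmddmddddmddmddmddmddddmddmddddmddmdd

φ(ddmddmddddmddmdd) expands symbol-by-symbol to mdd mdd dd mdd mdd dd mdd mdd mdd mdd dd mdd mdd dd mdd mdd; joining the 16 pieces gives the next term.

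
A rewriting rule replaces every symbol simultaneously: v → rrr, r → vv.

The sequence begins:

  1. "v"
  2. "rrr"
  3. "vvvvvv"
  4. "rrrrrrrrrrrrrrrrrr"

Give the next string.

Rewriting the 18 symbols of rrrrrrrrrrrrrrrrrr one by one yields vv vv vv vv vv vv vv vv vv vv vv vv vv vv vv vv vv vv; concatenated:

vvvvvvvvvvvvvvvvvvvvvvvvvvvvvvvvvvvv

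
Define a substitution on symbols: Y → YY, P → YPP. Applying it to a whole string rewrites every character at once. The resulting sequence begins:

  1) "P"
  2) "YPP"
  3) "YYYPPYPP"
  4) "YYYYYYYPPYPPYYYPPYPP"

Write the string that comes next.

YYYYYYYYYYYYYYYPPYPPYYYPPYPPYYYYYYYPPYPPYYYPPYPP

φ(YYYYYYYPPYPPYYYPPYPP) expands symbol-by-symbol to YY YY YY YY YY YY YY YPP YPP YY YPP YPP YY YY YY YPP YPP YY YPP YPP; joining the 20 pieces gives the next term.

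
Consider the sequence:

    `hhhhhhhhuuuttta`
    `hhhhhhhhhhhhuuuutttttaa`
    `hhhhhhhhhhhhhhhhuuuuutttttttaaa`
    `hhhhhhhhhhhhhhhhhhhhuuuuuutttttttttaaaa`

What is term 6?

hhhhhhhhhhhhhhhhhhhhhhhhhhhhuuuuuuuutttttttttttttaaaaaa

The n-th term is 4n h's then n+1 u's then 2n-1 t's then n-1 a's, where the shown terms are n = 2, 3, 4, 5.
At n = 7 the blocks have lengths 28, 8, 13, 6.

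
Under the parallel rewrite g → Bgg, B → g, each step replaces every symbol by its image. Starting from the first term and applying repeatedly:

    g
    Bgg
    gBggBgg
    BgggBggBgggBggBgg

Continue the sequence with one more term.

Rewriting the 17 symbols of BgggBggBgggBggBgg one by one yields g Bgg Bgg Bgg g Bgg Bgg g Bgg Bgg Bgg g Bgg Bgg g Bgg Bgg; concatenated:

gBggBggBgggBggBgggBggBggBgggBggBgggBggBgg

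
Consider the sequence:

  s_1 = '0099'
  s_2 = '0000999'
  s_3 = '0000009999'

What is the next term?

Term n consists of 2n 0's, followed by n+1 9's (n = 1, 2, …).
Setting n = 4 gives 8, 5 characters in each block.

0000000099999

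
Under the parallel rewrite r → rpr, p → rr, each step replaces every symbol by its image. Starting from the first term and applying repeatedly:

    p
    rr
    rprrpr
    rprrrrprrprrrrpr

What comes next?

Rewriting the 16 symbols of rprrrrprrprrrrpr one by one yields rpr rr rpr rpr rpr rpr rr rpr rpr rr rpr rpr rpr rpr rr rpr; concatenated:

rprrrrprrprrprrprrrrprrprrrrprrprrprrprrrrpr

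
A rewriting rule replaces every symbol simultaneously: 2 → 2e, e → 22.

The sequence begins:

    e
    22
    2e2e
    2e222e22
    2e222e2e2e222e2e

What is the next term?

Rewriting the 16 symbols of 2e222e2e2e222e2e one by one yields 2e 22 2e 2e 2e 22 2e 22 2e 22 2e 2e 2e 22 2e 22; concatenated:

2e222e2e2e222e222e222e2e2e222e22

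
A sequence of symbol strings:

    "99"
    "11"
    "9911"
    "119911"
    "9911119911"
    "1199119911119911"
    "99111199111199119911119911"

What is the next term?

119911991111991199111199111199119911119911

From term 3 onward, concatenate the second-to-last term with the last: 99·11 = 9911, 11·9911 = 119911, …
Continuing: 1199119911119911 · 99111199111199119911119911 gives term 8.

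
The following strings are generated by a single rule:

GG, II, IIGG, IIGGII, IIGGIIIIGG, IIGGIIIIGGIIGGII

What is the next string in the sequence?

This is a Fibonacci-style word recurrence s(k) = s(k−1)·s(k−2): e.g. II·GG = IIGG.
The next term joins IIGGIIIIGGIIGGII and IIGGIIIIGG.

IIGGIIIIGGIIGGIIIIGGIIIIGG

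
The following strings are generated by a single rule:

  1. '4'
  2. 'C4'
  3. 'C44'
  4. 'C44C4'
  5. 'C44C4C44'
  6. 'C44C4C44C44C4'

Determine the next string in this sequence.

C44C4C44C44C4C44C4C44

Each term (from the third on) is the previous term followed by the one before it: term 3 = C4·4 = C44.
So term 7 is C44C4C44C44C4·C44C4C44.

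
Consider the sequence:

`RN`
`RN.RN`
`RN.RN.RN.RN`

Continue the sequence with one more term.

Each string is two copies of the previous one joined by '.'.
Doubling RN.RN.RN.RN with '.' between the halves:

RN.RN.RN.RN.RN.RN.RN.RN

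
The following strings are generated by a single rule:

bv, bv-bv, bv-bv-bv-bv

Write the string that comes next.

bv-bv-bv-bv-bv-bv-bv-bv

Each string is two copies of the previous one joined by '-'.
One more doubling of bv-bv-bv-bv gives the answer.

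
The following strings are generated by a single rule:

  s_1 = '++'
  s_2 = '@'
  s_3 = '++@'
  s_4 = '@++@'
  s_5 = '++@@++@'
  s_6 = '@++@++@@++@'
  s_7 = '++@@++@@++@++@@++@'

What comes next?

@++@++@@++@++@@++@@++@++@@++@

This is a Fibonacci-style word recurrence s(k) = s(k−2)·s(k−1): e.g. ++·@ = ++@.
Continuing: @++@++@@++@ · ++@@++@@++@++@@++@ gives term 8.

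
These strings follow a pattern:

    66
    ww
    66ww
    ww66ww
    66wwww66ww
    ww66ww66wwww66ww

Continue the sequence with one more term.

66wwww66wwww66ww66wwww66ww

Each term (from the third on) is the two preceding terms concatenated in order: term 3 = 66·ww = 66ww.
So term 7 is 66wwww66ww·ww66ww66wwww66ww.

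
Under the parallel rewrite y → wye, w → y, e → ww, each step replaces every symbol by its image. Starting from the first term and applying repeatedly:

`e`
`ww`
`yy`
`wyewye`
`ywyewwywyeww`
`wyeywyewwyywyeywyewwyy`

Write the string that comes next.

Replace each of the 22 characters of wyeywyewwyywyeywyewwyy in place — y wye ww wye y wye ww y y wye wye y wye ww wye y wye ww y y wye wye — and concatenate.

ywyewwwyeywyewwyywyewyeywyewwwyeywyewwyywyewye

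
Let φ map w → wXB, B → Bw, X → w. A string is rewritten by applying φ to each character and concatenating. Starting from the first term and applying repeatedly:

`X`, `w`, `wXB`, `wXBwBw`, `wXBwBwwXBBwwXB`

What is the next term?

Replace each of the 14 characters of wXBwBwwXBBwwXB in place — wXB w Bw wXB Bw wXB wXB w Bw Bw wXB wXB w Bw — and concatenate.

wXBwBwwXBBwwXBwXBwBwBwwXBwXBwBw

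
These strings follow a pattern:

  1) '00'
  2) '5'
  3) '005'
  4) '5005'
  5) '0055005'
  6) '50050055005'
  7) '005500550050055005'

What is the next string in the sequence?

50050055005005500550050055005

This is a Fibonacci-style word recurrence s(k) = s(k−2)·s(k−1): e.g. 00·5 = 005.
Continuing: 50050055005 · 005500550050055005 gives term 8.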